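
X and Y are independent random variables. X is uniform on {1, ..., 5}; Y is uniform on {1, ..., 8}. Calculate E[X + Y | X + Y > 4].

140/17

P(X + Y > 4) = 17/20.
Summing (X+Y)·P(x,y) over outcomes with X + Y > 4 gives 7.
E[X + Y | X + Y > 4] = (7) / (17/20) = 140/17.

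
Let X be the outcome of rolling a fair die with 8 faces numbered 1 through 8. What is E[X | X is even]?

5

Given X is even, X is equally likely to be any of {2, 4, 6, 8}.
E[X | X is even] = (2 + 4 + 6 + 8) / 4 = 5.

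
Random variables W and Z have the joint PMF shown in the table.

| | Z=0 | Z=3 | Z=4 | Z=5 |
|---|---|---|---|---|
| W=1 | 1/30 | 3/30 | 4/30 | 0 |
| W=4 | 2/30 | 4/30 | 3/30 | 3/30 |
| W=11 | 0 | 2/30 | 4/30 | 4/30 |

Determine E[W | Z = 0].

P(Z = 0) = 1/10.
Σ W·P over the event = 1·(1/30) + 4·(2/30) = 3/10.
E[W | Z = 0] = (3/10) / (1/10) = 3.

3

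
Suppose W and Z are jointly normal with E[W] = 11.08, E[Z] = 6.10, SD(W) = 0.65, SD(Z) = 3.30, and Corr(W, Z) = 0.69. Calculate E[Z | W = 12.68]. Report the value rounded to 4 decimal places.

11.7049

E[Z | W=x] = μ_Z + ρ(σ_Z/σ_W)(x − μ_W) for jointly normal variables.
E[Z | W=12.68] = 6.10 + (0.69)·(3.30/0.65)·(12.68 − (11.08)) = 6.10 + (3.50308)·(1.6) = 11.7049.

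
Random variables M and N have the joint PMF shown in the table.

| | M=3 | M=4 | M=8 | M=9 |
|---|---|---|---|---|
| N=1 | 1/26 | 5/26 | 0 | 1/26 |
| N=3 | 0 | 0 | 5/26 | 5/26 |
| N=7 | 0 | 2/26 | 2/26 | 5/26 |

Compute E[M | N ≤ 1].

P(N ≤ 1) = 7/26.
Σ M·P over the event = 3·(1/26) + 4·(5/26) + 9·(1/26) = 16/13.
E[M | N ≤ 1] = (16/13) / (7/26) = 32/7.

32/7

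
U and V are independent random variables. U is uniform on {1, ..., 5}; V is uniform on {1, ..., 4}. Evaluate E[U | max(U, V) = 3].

Outcomes with max(U, V) = 3: (1,3), (2,3), (3,1), (3,2), (3,3), each with probability 1/20.
E[U | max(U, V) = 3] = (1 + 2 + 3 + 3 + 3) / 5 = 12/5.

12/5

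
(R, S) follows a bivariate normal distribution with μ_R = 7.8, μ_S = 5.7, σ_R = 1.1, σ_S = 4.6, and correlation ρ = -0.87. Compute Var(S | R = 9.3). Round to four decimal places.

For a bivariate normal, Var(S | R=x) = σ_S²(1 − ρ²).
Var(S | R=9.3) = (4.6)²·(1 − (-0.87)²) = 21.16·0.2431 = 5.1440.

5.1440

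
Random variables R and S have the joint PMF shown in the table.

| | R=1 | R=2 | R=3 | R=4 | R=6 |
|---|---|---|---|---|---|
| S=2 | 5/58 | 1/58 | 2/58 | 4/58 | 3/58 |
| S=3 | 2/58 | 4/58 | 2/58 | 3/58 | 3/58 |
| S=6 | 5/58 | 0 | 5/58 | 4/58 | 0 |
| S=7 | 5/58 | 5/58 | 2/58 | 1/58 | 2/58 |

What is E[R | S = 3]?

23/7

P(S = 3) = 7/29.
Summing R·P(R=x,S=y) over the conditioning event gives 23/29.
E[R | S = 3] = (23/29) / (7/29) = 23/7.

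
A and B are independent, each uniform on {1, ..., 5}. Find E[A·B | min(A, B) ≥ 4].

Outcomes with min(A, B) ≥ 4: (4,4), (4,5), (5,4), (5,5), each with probability 1/25.
E[A·B | min(A, B) ≥ 4] = (16 + 20 + 20 + 25) / 4 = 81/4.

81/4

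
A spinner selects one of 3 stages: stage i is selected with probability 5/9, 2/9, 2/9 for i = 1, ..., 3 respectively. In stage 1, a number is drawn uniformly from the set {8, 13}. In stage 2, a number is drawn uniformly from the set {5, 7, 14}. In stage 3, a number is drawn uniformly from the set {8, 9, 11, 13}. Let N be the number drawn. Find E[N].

271/27

E[N | stage 1] = (8+13)/2 = 21/2.
E[N | stage 2] = (5+7+14)/3 = 26/3.
E[N | stage 3] = (8+9+11+13)/4 = 41/4.
E[N] = (5/9)·(21/2) + (2/9)·(26/3) + (2/9)·(41/4) = 271/27.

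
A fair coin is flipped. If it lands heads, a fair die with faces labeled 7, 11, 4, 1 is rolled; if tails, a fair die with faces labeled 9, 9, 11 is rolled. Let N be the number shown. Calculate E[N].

E[N | heads] = (7+11+4+1)/4 = 23/4.
E[N | tails] = (9+9+11)/3 = 29/3.
By the law of total expectation,
E[N] = (1/2)·(23/4) + (1/2)·(29/3) = 185/24.

185/24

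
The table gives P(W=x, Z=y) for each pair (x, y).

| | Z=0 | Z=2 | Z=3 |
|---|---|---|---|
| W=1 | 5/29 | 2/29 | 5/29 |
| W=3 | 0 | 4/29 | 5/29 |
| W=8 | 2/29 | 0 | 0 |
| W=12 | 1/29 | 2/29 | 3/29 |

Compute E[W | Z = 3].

56/13

P(Z = 3) = 13/29.
Σ W·P over the event = 1·(5/29) + 3·(5/29) + 12·(3/29) = 56/29.
E[W | Z = 3] = (56/29) / (13/29) = 56/13.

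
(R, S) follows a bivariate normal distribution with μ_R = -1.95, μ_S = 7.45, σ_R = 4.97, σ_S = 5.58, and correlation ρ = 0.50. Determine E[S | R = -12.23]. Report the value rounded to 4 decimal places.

For a bivariate normal, E[S | R=x] = μ_S + ρ·(σ_S/σ_R)·(x − μ_R).
E[S | R=-12.23] = 7.45 + (0.50)·(5.58/4.97)·(-12.23 − (-1.95)) = 7.45 + (0.56137)·(-10.28) = 1.6791.

1.6791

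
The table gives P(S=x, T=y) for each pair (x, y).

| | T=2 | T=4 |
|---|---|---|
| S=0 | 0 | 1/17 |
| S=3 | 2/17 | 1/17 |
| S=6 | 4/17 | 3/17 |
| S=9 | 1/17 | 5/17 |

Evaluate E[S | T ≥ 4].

P(T ≥ 4) = 10/17.
Σ S·P over the event = 0·(1/17) + 3·(1/17) + 6·(3/17) + 9·(5/17) = 66/17.
E[S | T ≥ 4] = (66/17) / (10/17) = 33/5.

33/5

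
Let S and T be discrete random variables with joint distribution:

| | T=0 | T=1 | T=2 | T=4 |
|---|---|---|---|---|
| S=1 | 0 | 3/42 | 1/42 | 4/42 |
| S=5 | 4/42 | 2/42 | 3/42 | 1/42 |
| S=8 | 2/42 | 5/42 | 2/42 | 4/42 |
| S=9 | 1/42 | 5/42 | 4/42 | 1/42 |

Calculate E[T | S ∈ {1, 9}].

P(S ∈ {1, 9}) = 19/42.
Σ T·P over the event = 1·(3/42) + 2·(1/42) + 4·(4/42) + 0·(1/42) + 1·(5/42) + 2·(4/42) + 4·(1/42) = 19/21.
E[T | S ∈ {1, 9}] = (19/21) / (19/42) = 2.

2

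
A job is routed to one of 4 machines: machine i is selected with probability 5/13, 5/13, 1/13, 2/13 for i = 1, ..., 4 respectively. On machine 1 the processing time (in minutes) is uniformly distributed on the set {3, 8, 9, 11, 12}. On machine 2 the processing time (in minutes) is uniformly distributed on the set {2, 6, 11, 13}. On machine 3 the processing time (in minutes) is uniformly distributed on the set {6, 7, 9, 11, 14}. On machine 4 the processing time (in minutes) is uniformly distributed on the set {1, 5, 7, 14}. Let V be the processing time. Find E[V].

1059/130

E[V | machine 1] = (3+8+9+11+12)/5 = 43/5.
E[V | machine 2] = (2+6+11+13)/4 = 8.
E[V | machine 3] = (6+7+9+11+14)/5 = 47/5.
E[V | machine 4] = (1+5+7+14)/4 = 27/4.
By the law of total expectation,
E[V] = (5/13)·(43/5) + (5/13)·(8) + (1/13)·(47/5) + (2/13)·(27/4) = 1059/130.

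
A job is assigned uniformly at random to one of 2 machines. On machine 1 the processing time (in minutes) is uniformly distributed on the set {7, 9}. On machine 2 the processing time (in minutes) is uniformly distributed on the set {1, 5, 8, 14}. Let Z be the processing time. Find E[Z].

E[Z | machine 1] = (7+9)/2 = 8.
E[Z | machine 2] = (1+5+8+14)/4 = 7.
By the law of total expectation,
E[Z] = (1/2)·(8) + (1/2)·(7) = 15/2.

15/2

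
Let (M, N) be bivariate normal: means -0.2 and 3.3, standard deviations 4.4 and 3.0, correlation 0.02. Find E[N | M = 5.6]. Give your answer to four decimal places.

3.3791

For a bivariate normal, E[N | M=x] = μ_N + ρ·(σ_N/σ_M)·(x − μ_M).
E[N | M=5.6] = 3.3 + (0.02)·(3.0/4.4)·(5.6 − (-0.2)) = 3.3 + (0.013636)·(5.8) = 3.3791.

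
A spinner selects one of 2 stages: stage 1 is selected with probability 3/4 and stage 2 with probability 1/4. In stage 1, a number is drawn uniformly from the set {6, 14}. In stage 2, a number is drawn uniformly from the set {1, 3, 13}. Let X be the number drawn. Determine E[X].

E[X | stage 1] = (6+14)/2 = 10.
E[X | stage 2] = (1+3+13)/3 = 17/3.
By the law of total expectation,
E[X] = (3/4)·(10) + (1/4)·(17/3) = 107/12.

107/12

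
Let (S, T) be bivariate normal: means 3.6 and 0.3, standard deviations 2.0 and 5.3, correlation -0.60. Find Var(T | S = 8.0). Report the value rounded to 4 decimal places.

17.9776

For a bivariate normal, Var(T | S=x) = σ_T²(1 − ρ²).
Var(T | S=8.0) = (5.3)²·(1 − (-0.60)²) = 28.09·0.64 = 17.9776.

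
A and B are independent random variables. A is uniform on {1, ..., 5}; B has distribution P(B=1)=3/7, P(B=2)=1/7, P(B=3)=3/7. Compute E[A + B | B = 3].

6

P(B = 3) = 3/7.
Summing (A+B)·P(x,y) over outcomes with B = 3 gives 18/7.
E[A + B | B = 3] = (18/7) / (3/7) = 6.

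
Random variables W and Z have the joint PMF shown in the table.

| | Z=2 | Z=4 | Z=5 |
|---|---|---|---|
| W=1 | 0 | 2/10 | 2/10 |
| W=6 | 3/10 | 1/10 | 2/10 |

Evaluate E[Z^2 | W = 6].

13

P(W = 6) = 3/5.
Σ Z^2·P over the event = 4·(3/10) + 16·(1/10) + 25·(2/10) = 39/5.
E[Z^2 | W = 6] = (39/5) / (3/5) = 13.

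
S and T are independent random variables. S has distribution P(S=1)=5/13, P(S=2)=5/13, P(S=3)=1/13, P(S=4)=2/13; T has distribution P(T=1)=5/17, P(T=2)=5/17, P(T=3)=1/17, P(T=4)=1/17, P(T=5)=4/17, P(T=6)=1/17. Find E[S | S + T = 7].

2

P(S + T = 7) = 28/221.
Summing S·P(x,y) over outcomes with S + T = 7 gives 56/221.
E[S | S + T = 7] = (56/221) / (28/221) = 2.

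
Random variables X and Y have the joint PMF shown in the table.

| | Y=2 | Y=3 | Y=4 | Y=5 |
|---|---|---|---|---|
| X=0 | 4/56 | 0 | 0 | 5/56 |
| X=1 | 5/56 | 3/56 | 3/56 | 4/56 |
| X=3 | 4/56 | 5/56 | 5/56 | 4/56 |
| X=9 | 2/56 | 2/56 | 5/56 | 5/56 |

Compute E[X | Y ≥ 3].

P(Y ≥ 3) = 41/56.
Summing X·P(X=x,Y=y) over the conditioning event gives 20/7.
E[X | Y ≥ 3] = (20/7) / (41/56) = 160/41.

160/41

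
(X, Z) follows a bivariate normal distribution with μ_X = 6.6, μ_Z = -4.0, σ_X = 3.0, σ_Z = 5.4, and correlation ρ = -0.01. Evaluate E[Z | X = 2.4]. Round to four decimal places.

-3.9244

The regression of Z on X has slope ρ·σ_Z/σ_X and passes through (μ_X, μ_Z).
E[Z | X=2.4] = -4.0 + (-0.01)·(5.4/3.0)·(2.4 − (6.6)) = -4.0 + (-0.018)·(-4.2) = -3.9244.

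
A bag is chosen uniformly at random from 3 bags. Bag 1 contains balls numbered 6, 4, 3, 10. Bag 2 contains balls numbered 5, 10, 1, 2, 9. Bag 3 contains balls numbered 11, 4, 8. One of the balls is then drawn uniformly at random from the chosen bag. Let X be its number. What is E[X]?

1129/180

E[X | bag 1] = (6+4+3+10)/4 = 23/4.
E[X | bag 2] = (5+10+1+2+9)/5 = 27/5.
E[X | bag 3] = (11+4+8)/3 = 23/3.
By the law of total expectation,
E[X] = (1/3)·(23/4) + (1/3)·(27/5) + (1/3)·(23/3) = 1129/180.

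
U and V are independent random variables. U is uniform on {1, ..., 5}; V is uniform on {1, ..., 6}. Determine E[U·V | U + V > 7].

Outcomes with U + V > 7: (2,6), (3,5), (3,6), (4,4), (4,5), (4,6), (5,3), (5,4), (5,5), (5,6), each with probability 1/30.
E[U·V | U + V > 7] = (12 + 15 + 18 + 16 + 20 + 24 + 15 + 20 + 25 + 30) / 10 = 39/2.

39/2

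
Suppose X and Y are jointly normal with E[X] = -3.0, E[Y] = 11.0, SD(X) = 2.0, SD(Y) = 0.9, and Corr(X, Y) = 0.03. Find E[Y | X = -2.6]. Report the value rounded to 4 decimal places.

11.0054

For a bivariate normal, E[Y | X=x] = μ_Y + ρ·(σ_Y/σ_X)·(x − μ_X).
E[Y | X=-2.6] = 11.0 + (0.03)·(0.9/2.0)·(-2.6 − (-3.0)) = 11.0 + (0.0135)·(0.4) = 11.0054.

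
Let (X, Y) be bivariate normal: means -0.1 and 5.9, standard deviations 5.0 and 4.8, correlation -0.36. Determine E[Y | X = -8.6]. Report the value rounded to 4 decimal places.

For a bivariate normal, E[Y | X=x] = μ_Y + ρ·(σ_Y/σ_X)·(x − μ_X).
E[Y | X=-8.6] = 5.9 + (-0.36)·(4.8/5.0)·(-8.6 − (-0.1)) = 5.9 + (-0.3456)·(-8.5) = 8.8376.

8.8376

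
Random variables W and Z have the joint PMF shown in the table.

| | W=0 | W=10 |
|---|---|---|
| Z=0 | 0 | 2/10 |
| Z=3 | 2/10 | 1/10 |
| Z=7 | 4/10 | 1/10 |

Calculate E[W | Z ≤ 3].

P(Z ≤ 3) = 1/2.
Σ W·P over the event = 0·(2/10) + 10·(2/10) + 10·(1/10) = 3.
E[W | Z ≤ 3] = (3) / (1/2) = 6.

6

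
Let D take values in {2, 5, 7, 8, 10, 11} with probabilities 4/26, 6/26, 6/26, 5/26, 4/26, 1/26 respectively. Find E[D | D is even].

88/13

P(D is even) = 1/2.
Σ over the event: 2·2/13 + 8·5/26 + 10·2/13 = 44/13.
E[D | D is even] = (44/13) / (1/2) = 88/13.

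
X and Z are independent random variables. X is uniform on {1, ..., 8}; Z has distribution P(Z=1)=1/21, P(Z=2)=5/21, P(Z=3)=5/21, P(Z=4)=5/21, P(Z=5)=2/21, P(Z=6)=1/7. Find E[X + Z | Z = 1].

11/2

P(Z = 1) = 1/21.
Summing (X+Z)·P(x,y) over outcomes with Z = 1 gives 11/42.
E[X + Z | Z = 1] = (11/42) / (1/21) = 11/2.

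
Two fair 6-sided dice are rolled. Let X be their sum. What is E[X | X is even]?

P(X is even) = 1/2.
Σ over the event: 2·1/36 + 4·1/12 + 6·5/36 + 8·5/36 + 10·1/12 + 12·1/36 = 7/2.
E[X | X is even] = (7/2) / (1/2) = 7.

7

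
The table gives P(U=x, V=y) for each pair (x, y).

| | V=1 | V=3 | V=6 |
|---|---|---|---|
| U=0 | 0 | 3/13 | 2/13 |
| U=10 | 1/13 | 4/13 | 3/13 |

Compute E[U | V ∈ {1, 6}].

P(V ∈ {1, 6}) = 6/13.
Σ U·P over the event = 0·(2/13) + 10·(1/13) + 10·(3/13) = 40/13.
E[U | V ∈ {1, 6}] = (40/13) / (6/13) = 20/3.

20/3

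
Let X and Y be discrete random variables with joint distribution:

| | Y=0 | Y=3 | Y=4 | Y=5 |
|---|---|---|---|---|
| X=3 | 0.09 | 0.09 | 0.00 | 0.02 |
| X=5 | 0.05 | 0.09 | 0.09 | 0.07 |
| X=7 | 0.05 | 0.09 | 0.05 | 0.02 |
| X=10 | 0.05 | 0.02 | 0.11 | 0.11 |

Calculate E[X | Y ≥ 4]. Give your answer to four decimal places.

7.5532

P(Y ≥ 4) = 0.47.
Summing X·P(X=x,Y=y) over the conditioning event gives 3.55.
E[X | Y ≥ 4] = (3.55) / (0.47) = 7.5532.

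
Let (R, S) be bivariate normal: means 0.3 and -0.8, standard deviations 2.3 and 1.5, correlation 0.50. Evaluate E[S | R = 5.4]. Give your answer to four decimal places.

The regression of S on R has slope ρ·σ_S/σ_R and passes through (μ_R, μ_S).
E[S | R=5.4] = -0.8 + (0.50)·(1.5/2.3)·(5.4 − (0.3)) = -0.8 + (0.326087)·(5.1) = 0.8630.

0.8630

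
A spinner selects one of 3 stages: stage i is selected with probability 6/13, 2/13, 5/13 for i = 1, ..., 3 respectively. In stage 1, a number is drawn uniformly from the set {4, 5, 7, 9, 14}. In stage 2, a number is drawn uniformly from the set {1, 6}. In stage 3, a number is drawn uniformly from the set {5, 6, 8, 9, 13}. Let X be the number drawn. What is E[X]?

E[X | stage 1] = (4+5+7+9+14)/5 = 39/5.
E[X | stage 2] = (1+6)/2 = 7/2.
E[X | stage 3] = (5+6+8+9+13)/5 = 41/5.
E[X] = (6/13)·(39/5) + (2/13)·(7/2) + (5/13)·(41/5) = 474/65.

474/65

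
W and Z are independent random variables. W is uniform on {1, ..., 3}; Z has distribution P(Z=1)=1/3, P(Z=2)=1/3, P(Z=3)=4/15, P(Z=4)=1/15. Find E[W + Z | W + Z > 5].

37/6

P(W + Z > 5) = 2/15.
Summing (W+Z)·P(x,y) over outcomes with W + Z > 5 gives 37/45.
E[W + Z | W + Z > 5] = (37/45) / (2/15) = 37/6.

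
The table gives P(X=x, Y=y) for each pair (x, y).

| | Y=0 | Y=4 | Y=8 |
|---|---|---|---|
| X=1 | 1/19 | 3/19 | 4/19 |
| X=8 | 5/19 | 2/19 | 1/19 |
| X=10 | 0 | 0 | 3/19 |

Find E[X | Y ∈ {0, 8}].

83/14

P(Y ∈ {0, 8}) = 14/19.
Σ X·P over the event = 1·(1/19) + 1·(4/19) + 8·(5/19) + 8·(1/19) + 10·(3/19) = 83/19.
E[X | Y ∈ {0, 8}] = (83/19) / (14/19) = 83/14.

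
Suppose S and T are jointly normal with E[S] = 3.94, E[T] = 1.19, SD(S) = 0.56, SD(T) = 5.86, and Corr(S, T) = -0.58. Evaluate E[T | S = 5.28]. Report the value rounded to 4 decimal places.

-6.9428

The regression of T on S has slope ρ·σ_T/σ_S and passes through (μ_S, μ_T).
E[T | S=5.28] = 1.19 + (-0.58)·(5.86/0.56)·(5.28 − (3.94)) = 1.19 + (-6.06929)·(1.34) = -6.9428.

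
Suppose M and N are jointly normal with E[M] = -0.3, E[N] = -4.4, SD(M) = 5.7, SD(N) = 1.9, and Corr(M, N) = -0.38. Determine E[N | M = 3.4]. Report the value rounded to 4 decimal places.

-4.8687

For a bivariate normal, E[N | M=x] = μ_N + ρ·(σ_N/σ_M)·(x − μ_M).
E[N | M=3.4] = -4.4 + (-0.38)·(1.9/5.7)·(3.4 − (-0.3)) = -4.4 + (-0.12667)·(3.7) = -4.8687.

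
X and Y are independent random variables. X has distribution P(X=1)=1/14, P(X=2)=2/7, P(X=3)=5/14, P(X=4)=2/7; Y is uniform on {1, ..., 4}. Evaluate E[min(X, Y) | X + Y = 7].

3

P(X + Y = 7) = 9/56.
Summing min(X,Y)·P(x,y) over outcomes with X + Y = 7 gives 27/56.
E[min(X, Y) | X + Y = 7] = (27/56) / (9/56) = 3.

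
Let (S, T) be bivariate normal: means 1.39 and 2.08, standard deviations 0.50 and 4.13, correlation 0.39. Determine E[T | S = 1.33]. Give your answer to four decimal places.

For a bivariate normal, E[T | S=x] = μ_T + ρ·(σ_T/σ_S)·(x − μ_S).
E[T | S=1.33] = 2.08 + (0.39)·(4.13/0.50)·(1.33 − (1.39)) = 2.08 + (3.2214)·(-0.06) = 1.8867.

1.8867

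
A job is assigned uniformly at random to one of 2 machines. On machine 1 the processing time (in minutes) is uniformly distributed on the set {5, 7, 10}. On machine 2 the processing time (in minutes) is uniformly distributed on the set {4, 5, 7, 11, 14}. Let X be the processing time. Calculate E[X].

233/30

E[X | machine 1] = (5+7+10)/3 = 22/3.
E[X | machine 2] = (4+5+7+11+14)/5 = 41/5.
By the law of total expectation,
E[X] = (1/2)·(22/3) + (1/2)·(41/5) = 233/30.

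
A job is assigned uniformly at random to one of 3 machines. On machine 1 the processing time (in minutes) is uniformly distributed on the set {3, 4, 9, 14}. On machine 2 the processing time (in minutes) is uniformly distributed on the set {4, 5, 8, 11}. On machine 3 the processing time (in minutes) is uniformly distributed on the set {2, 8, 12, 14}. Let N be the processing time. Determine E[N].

E[N | machine 1] = (3+4+9+14)/4 = 15/2.
E[N | machine 2] = (4+5+8+11)/4 = 7.
E[N | machine 3] = (2+8+12+14)/4 = 9.
E[N] = (1/3)·(15/2) + (1/3)·(7) + (1/3)·(9) = 47/6.

47/6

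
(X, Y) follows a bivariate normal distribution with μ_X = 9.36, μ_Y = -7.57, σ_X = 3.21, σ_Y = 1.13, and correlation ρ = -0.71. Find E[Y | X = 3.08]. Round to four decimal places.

E[Y | X=x] = μ_Y + ρ(σ_Y/σ_X)(x − μ_X) for jointly normal variables.
E[Y | X=3.08] = -7.57 + (-0.71)·(1.13/3.21)·(3.08 − (9.36)) = -7.57 + (-0.24994)·(-6.28) = -6.0004.

-6.0004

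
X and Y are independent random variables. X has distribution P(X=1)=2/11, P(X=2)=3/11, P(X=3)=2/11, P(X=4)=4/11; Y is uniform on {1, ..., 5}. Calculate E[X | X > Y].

P(X > Y) = 19/55.
Summing X·P(x,y) over outcomes with X > Y gives 6/5.
E[X | X > Y] = (6/5) / (19/55) = 66/19.

66/19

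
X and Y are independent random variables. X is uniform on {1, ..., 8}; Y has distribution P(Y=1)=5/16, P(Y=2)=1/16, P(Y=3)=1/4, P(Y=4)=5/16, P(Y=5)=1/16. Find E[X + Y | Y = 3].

P(Y = 3) = 1/4.
Summing (X+Y)·P(x,y) over outcomes with Y = 3 gives 15/8.
E[X + Y | Y = 3] = (15/8) / (1/4) = 15/2.

15/2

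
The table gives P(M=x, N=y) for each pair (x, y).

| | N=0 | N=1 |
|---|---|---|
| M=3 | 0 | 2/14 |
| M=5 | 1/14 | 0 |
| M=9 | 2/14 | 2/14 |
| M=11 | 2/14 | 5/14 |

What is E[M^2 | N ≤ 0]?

429/5

P(N ≤ 0) = 5/14.
Σ M^2·P over the event = 25·(1/14) + 81·(2/14) + 121·(2/14) = 429/14.
E[M^2 | N ≤ 0] = (429/14) / (5/14) = 429/5.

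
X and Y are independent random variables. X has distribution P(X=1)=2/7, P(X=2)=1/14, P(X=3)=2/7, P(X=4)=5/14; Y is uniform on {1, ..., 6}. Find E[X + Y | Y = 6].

P(Y = 6) = 1/6.
Summing (X+Y)·P(x,y) over outcomes with Y = 6 gives 61/42.
E[X + Y | Y = 6] = (61/42) / (1/6) = 61/7.

61/7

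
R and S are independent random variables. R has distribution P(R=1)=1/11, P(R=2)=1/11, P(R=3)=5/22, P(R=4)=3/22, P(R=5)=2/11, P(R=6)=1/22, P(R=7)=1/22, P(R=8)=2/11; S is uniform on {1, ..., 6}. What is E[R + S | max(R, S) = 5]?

253/32

P(max(R, S) = 5) = 8/33.
Summing (R+S)·P(x,y) over outcomes with max(R, S) = 5 gives 23/12.
E[R + S | max(R, S) = 5] = (23/12) / (8/33) = 253/32.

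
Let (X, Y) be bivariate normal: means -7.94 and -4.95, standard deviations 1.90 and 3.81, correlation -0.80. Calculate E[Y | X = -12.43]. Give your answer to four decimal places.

2.2529

For a bivariate normal, E[Y | X=x] = μ_Y + ρ·(σ_Y/σ_X)·(x − μ_X).
E[Y | X=-12.43] = -4.95 + (-0.80)·(3.81/1.90)·(-12.43 − (-7.94)) = -4.95 + (-1.6042)·(-4.49) = 2.2529.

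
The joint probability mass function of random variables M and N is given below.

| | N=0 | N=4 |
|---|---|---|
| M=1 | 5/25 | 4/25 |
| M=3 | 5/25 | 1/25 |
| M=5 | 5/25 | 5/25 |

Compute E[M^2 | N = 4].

P(N = 4) = 2/5.
Σ M^2·P over the event = 1·(4/25) + 9·(1/25) + 25·(5/25) = 138/25.
E[M^2 | N = 4] = (138/25) / (2/5) = 69/5.

69/5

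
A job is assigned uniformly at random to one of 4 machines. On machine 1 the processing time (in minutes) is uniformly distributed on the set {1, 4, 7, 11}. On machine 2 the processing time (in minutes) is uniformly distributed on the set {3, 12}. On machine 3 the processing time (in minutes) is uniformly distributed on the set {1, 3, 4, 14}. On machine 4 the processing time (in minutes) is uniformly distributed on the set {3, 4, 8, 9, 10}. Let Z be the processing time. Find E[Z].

511/80

E[Z | machine 1] = (1+4+7+11)/4 = 23/4.
E[Z | machine 2] = (3+12)/2 = 15/2.
E[Z | machine 3] = (1+3+4+14)/4 = 11/2.
E[Z | machine 4] = (3+4+8+9+10)/5 = 34/5.
By the law of total expectation,
E[Z] = (1/4)·(23/4) + (1/4)·(15/2) + (1/4)·(11/2) + (1/4)·(34/5) = 511/80.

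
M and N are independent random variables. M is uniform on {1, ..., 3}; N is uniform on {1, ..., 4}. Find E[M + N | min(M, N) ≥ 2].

Outcomes with min(M, N) ≥ 2: (2,2), (2,3), (2,4), (3,2), (3,3), (3,4), each with probability 1/12.
E[M + N | min(M, N) ≥ 2] = (4 + 5 + 6 + 5 + 6 + 7) / 6 = 11/2.

11/2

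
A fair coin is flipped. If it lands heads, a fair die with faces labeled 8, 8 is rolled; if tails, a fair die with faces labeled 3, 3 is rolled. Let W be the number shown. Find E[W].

11/2

E[W | heads] = (8+8)/2 = 8.
E[W | tails] = (3+3)/2 = 3.
E[W] = (1/2)·(8) + (1/2)·(3) = 11/2.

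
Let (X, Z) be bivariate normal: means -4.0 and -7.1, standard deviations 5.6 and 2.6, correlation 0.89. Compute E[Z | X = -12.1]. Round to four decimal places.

E[Z | X=x] = μ_Z + ρ(σ_Z/σ_X)(x − μ_X) for jointly normal variables.
E[Z | X=-12.1] = -7.1 + (0.89)·(2.6/5.6)·(-12.1 − (-4.0)) = -7.1 + (0.41321)·(-8.1) = -10.4470.

-10.4470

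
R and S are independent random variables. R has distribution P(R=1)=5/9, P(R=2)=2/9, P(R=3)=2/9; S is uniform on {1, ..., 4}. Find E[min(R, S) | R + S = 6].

P(R + S = 6) = 1/9.
Summing min(R,S)·P(x,y) over outcomes with R + S = 6 gives 5/18.
E[min(R, S) | R + S = 6] = (5/18) / (1/9) = 5/2.

5/2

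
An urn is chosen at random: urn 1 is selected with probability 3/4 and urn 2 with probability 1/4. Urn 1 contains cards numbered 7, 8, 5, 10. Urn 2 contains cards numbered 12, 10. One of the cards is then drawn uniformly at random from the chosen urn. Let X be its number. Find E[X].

67/8

E[X | urn 1] = (7+8+5+10)/4 = 15/2.
E[X | urn 2] = (12+10)/2 = 11.
By the law of total expectation,
E[X] = (3/4)·(15/2) + (1/4)·(11) = 67/8.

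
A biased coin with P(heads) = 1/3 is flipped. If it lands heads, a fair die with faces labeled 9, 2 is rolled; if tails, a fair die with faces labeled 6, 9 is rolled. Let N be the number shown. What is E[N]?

41/6

E[N | heads] = (9+2)/2 = 11/2.
E[N | tails] = (6+9)/2 = 15/2.
E[N] = (1/3)·(11/2) + (2/3)·(15/2) = 41/6.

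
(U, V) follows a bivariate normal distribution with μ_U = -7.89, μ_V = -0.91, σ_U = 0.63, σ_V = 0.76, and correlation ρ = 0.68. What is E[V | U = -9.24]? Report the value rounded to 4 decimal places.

-2.0174

For a bivariate normal, E[V | U=x] = μ_V + ρ·(σ_V/σ_U)·(x − μ_U).
E[V | U=-9.24] = -0.91 + (0.68)·(0.76/0.63)·(-9.24 − (-7.89)) = -0.91 + (0.82032)·(-1.35) = -2.0174.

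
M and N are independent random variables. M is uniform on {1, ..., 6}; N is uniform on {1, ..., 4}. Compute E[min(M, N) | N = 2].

11/6

P(N = 2) = 1/4.
Summing min(M,N)·P(x,y) over outcomes with N = 2 gives 11/24.
E[min(M, N) | N = 2] = (11/24) / (1/4) = 11/6.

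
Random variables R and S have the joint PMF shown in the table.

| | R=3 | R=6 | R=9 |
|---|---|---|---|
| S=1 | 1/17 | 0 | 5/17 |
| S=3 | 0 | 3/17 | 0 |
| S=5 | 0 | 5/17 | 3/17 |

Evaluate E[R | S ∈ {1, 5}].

15/2

P(S ∈ {1, 5}) = 14/17.
Σ R·P over the event = 3·(1/17) + 6·(5/17) + 9·(5/17) + 9·(3/17) = 105/17.
E[R | S ∈ {1, 5}] = (105/17) / (14/17) = 15/2.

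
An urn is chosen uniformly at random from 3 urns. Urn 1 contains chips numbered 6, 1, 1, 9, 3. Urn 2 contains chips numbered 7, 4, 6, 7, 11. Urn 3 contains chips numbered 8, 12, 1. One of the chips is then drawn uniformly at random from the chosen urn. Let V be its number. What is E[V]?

6

E[V | urn 1] = (6+1+1+9+3)/5 = 4.
E[V | urn 2] = (7+4+6+7+11)/5 = 7.
E[V | urn 3] = (8+12+1)/3 = 7.
E[V] = (1/3)·(4) + (1/3)·(7) + (1/3)·(7) = 6.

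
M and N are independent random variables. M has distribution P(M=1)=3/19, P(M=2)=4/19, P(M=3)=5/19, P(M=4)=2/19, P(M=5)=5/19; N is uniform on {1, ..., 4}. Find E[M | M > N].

81/20

P(M > N) = 10/19.
Summing M·P(x,y) over outcomes with M > N gives 81/38.
E[M | M > N] = (81/38) / (10/19) = 81/20.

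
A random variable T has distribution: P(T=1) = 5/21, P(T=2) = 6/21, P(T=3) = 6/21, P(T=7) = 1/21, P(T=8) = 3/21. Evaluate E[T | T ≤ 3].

P(T ≤ 3) = 17/21.
Σ over the event: 1·5/21 + 2·2/7 + 3·2/7 = 5/3.
E[T | T ≤ 3] = (5/3) / (17/21) = 35/17.

35/17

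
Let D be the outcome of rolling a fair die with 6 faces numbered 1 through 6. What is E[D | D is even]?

4

Given D is even, D is equally likely to be any of {2, 4, 6}.
E[D | D is even] = (2 + 4 + 6) / 3 = 4.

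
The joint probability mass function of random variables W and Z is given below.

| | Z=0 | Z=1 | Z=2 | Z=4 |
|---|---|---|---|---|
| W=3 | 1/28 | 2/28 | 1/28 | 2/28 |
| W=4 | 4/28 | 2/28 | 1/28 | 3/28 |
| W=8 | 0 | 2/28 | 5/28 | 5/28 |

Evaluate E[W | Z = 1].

5

P(Z = 1) = 3/14.
Σ W·P over the event = 3·(2/28) + 4·(2/28) + 8·(2/28) = 15/14.
E[W | Z = 1] = (15/14) / (3/14) = 5.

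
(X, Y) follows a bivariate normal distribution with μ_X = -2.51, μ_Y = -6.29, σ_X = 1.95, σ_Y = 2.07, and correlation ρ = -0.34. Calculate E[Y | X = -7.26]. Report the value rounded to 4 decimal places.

The regression of Y on X has slope ρ·σ_Y/σ_X and passes through (μ_X, μ_Y).
E[Y | X=-7.26] = -6.29 + (-0.34)·(2.07/1.95)·(-7.26 − (-2.51)) = -6.29 + (-0.36092)·(-4.75) = -4.5756.

-4.5756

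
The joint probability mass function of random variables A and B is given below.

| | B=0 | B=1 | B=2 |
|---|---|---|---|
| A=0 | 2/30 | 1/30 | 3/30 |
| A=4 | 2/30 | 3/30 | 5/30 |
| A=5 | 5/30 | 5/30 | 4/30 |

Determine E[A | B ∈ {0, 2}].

73/21

P(B ∈ {0, 2}) = 7/10.
Σ A·P over the event = 0·(2/30) + 0·(3/30) + 4·(2/30) + 4·(5/30) + 5·(5/30) + 5·(4/30) = 73/30.
E[A | B ∈ {0, 2}] = (73/30) / (7/10) = 73/21.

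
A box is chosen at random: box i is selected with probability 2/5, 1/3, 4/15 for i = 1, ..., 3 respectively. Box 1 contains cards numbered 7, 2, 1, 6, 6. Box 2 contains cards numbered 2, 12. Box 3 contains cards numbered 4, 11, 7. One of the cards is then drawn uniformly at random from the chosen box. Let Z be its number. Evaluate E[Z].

1361/225

E[Z | box 1] = (7+2+1+6+6)/5 = 22/5.
E[Z | box 2] = (2+12)/2 = 7.
E[Z | box 3] = (4+11+7)/3 = 22/3.
E[Z] = (2/5)·(22/5) + (1/3)·(7) + (4/15)·(22/3) = 1361/225.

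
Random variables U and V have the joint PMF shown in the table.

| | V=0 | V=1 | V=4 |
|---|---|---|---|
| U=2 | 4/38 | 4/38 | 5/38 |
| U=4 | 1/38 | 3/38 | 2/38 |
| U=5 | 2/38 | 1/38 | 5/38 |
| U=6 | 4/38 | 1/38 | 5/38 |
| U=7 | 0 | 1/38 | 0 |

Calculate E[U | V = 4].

73/17

P(V = 4) = 17/38.
Σ U·P over the event = 2·(5/38) + 4·(2/38) + 5·(5/38) + 6·(5/38) = 73/38.
E[U | V = 4] = (73/38) / (17/38) = 73/17.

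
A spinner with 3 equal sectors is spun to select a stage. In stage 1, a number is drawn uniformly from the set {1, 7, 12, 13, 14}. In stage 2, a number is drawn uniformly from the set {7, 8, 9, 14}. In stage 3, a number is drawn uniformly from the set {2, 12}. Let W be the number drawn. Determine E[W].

259/30

E[W | stage 1] = (1+7+12+13+14)/5 = 47/5.
E[W | stage 2] = (7+8+9+14)/4 = 19/2.
E[W | stage 3] = (2+12)/2 = 7.
By the law of total expectation,
E[W] = (1/3)·(47/5) + (1/3)·(19/2) + (1/3)·(7) = 259/30.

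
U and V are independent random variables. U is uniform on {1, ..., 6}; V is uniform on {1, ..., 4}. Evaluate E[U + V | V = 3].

P(V = 3) = 1/4.
Summing (U+V)·P(x,y) over outcomes with V = 3 gives 13/8.
E[U + V | V = 3] = (13/8) / (1/4) = 13/2.

13/2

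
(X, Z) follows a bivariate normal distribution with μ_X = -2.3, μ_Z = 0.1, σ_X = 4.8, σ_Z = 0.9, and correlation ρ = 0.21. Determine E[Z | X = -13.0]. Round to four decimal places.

-0.3213

For a bivariate normal, E[Z | X=x] = μ_Z + ρ·(σ_Z/σ_X)·(x − μ_X).
E[Z | X=-13.0] = 0.1 + (0.21)·(0.9/4.8)·(-13.0 − (-2.3)) = 0.1 + (0.039375)·(-10.7) = -0.3213.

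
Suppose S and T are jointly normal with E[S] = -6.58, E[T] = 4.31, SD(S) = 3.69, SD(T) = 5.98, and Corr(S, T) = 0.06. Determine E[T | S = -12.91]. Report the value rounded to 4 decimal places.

E[T | S=x] = μ_T + ρ(σ_T/σ_S)(x − μ_S) for jointly normal variables.
E[T | S=-12.91] = 4.31 + (0.06)·(5.98/3.69)·(-12.91 − (-6.58)) = 4.31 + (0.097236)·(-6.33) = 3.6945.

3.6945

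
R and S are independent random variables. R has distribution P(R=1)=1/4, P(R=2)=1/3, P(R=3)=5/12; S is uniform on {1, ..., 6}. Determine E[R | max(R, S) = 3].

P(max(R, S) = 3) = 11/36.
Summing R·P(x,y) over outcomes with max(R, S) = 3 gives 7/9.
E[R | max(R, S) = 3] = (7/9) / (11/36) = 28/11.

28/11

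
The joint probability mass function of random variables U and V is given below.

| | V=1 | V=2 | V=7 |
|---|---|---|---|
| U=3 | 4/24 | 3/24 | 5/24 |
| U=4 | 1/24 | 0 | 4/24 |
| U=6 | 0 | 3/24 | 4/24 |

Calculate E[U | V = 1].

P(V = 1) = 5/24.
Σ U·P over the event = 3·(4/24) + 4·(1/24) = 2/3.
E[U | V = 1] = (2/3) / (5/24) = 16/5.

16/5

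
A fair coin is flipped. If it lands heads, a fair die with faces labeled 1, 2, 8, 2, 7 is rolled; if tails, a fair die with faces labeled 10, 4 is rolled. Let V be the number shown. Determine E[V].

11/2

E[V | heads] = (1+2+8+2+7)/5 = 4.
E[V | tails] = (10+4)/2 = 7.
By the law of total expectation,
E[V] = (1/2)·(4) + (1/2)·(7) = 11/2.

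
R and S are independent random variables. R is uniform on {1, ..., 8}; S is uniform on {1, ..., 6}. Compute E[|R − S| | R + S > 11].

2

Outcomes with R + S > 11: (6,6), (7,5), (7,6), (8,4), (8,5), (8,6), each with probability 1/48.
E[|R − S| | R + S > 11] = (0 + 2 + 1 + 4 + 3 + 2) / 6 = 2.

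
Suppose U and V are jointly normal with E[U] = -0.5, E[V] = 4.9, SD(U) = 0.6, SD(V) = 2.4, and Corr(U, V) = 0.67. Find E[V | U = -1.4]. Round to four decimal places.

For a bivariate normal, E[V | U=x] = μ_V + ρ·(σ_V/σ_U)·(x − μ_U).
E[V | U=-1.4] = 4.9 + (0.67)·(2.4/0.6)·(-1.4 − (-0.5)) = 4.9 + (2.68)·(-0.9) = 2.4880.

2.4880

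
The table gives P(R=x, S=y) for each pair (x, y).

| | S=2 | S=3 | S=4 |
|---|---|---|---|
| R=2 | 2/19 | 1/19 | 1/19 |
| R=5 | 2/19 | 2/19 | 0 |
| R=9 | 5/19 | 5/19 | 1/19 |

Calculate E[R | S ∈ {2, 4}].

P(S ∈ {2, 4}) = 11/19.
Σ R·P over the event = 2·(2/19) + 2·(1/19) + 5·(2/19) + 9·(5/19) + 9·(1/19) = 70/19.
E[R | S ∈ {2, 4}] = (70/19) / (11/19) = 70/11.

70/11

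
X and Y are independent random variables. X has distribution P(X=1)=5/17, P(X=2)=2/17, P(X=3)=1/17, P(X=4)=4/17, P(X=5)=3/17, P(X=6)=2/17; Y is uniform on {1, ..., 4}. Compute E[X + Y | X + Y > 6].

P(X + Y > 6) = 13/34.
Summing (X+Y)·P(x,y) over outcomes with X + Y > 6 gives 207/68.
E[X + Y | X + Y > 6] = (207/68) / (13/34) = 207/26.

207/26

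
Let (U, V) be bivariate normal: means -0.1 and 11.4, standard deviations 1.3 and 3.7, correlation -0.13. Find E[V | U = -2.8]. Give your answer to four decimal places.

For a bivariate normal, E[V | U=x] = μ_V + ρ·(σ_V/σ_U)·(x − μ_U).
E[V | U=-2.8] = 11.4 + (-0.13)·(3.7/1.3)·(-2.8 − (-0.1)) = 11.4 + (-0.37)·(-2.7) = 12.3990.

12.3990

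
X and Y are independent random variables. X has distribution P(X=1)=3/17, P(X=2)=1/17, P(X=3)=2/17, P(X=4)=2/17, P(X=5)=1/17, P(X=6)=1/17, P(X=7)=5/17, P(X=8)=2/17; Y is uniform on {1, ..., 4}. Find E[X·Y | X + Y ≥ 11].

P(X + Y ≥ 11) = 9/68.
Summing XY·P(x,y) over outcomes with X + Y ≥ 11 gives 63/17.
E[X·Y | X + Y ≥ 11] = (63/17) / (9/68) = 28.

28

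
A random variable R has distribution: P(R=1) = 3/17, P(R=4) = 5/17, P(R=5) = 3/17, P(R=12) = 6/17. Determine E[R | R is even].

92/11

P(R is even) = 11/17.
Σ over the event: 4·5/17 + 12·6/17 = 92/17.
E[R | R is even] = (92/17) / (11/17) = 92/11.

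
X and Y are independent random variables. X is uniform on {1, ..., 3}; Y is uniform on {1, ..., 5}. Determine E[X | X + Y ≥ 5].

20/9

Outcomes with X + Y ≥ 5: (1,4), (1,5), (2,3), (2,4), (2,5), (3,2), (3,3), (3,4), (3,5), each with probability 1/15.
E[X | X + Y ≥ 5] = (1 + 1 + 2 + 2 + 2 + 3 + 3 + 3 + 3) / 9 = 20/9.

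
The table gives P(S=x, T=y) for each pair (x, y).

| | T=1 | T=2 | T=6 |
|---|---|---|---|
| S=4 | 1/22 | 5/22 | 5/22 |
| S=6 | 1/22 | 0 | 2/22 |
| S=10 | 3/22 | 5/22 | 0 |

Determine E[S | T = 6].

32/7

P(T = 6) = 7/22.
Σ S·P over the event = 4·(5/22) + 6·(2/22) = 16/11.
E[S | T = 6] = (16/11) / (7/22) = 32/7.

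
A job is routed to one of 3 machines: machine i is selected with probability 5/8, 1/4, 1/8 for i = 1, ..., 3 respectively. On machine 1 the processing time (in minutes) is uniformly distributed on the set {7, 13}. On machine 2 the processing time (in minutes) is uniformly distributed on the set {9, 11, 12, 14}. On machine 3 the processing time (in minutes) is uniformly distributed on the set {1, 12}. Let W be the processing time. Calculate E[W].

E[W | machine 1] = (7+13)/2 = 10.
E[W | machine 2] = (9+11+12+14)/4 = 23/2.
E[W | machine 3] = (1+12)/2 = 13/2.
By the law of total expectation,
E[W] = (5/8)·(10) + (1/4)·(23/2) + (1/8)·(13/2) = 159/16.

159/16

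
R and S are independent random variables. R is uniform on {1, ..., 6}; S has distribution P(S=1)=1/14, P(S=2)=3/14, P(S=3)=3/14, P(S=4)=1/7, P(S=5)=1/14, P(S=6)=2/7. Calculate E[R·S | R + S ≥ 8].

275/13

P(R + S ≥ 8) = 13/28.
Summing RS·P(x,y) over outcomes with R + S ≥ 8 gives 275/28.
E[R·S | R + S ≥ 8] = (275/28) / (13/28) = 275/13.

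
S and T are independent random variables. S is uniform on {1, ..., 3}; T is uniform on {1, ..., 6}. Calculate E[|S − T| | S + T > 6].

3

P(S + T > 6) = 1/3.
Summing |S−T|·P(x,y) over outcomes with S + T > 6 gives 1.
E[|S − T| | S + T > 6] = (1) / (1/3) = 3.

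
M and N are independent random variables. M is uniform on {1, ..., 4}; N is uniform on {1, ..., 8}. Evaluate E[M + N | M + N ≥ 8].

P(M + N ≥ 8) = 7/16.
Summing (M+N)·P(x,y) over outcomes with M + N ≥ 8 gives 33/8.
E[M + N | M + N ≥ 8] = (33/8) / (7/16) = 66/7.

66/7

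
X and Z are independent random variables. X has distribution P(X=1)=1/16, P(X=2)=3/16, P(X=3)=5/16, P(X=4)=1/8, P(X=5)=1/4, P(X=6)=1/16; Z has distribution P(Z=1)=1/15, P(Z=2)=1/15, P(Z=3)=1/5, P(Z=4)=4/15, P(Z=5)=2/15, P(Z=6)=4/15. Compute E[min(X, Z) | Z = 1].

1

P(Z = 1) = 1/15.
Summing min(X,Z)·P(x,y) over outcomes with Z = 1 gives 1/15.
E[min(X, Z) | Z = 1] = (1/15) / (1/15) = 1.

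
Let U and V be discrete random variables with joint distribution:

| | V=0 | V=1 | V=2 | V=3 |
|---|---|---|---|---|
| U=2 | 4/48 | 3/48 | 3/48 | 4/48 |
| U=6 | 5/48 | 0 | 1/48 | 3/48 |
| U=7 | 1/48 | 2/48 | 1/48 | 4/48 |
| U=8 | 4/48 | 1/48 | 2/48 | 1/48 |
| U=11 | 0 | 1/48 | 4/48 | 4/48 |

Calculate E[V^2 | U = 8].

9/4

P(U = 8) = 1/6.
Σ V^2·P over the event = 0·(4/48) + 1·(1/48) + 4·(2/48) + 9·(1/48) = 3/8.
E[V^2 | U = 8] = (3/8) / (1/6) = 9/4.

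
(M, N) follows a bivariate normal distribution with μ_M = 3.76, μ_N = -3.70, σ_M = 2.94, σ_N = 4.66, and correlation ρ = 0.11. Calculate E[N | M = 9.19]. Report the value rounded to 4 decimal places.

-2.7533

E[N | M=x] = μ_N + ρ(σ_N/σ_M)(x − μ_M) for jointly normal variables.
E[N | M=9.19] = -3.70 + (0.11)·(4.66/2.94)·(9.19 − (3.76)) = -3.70 + (0.17435)·(5.43) = -2.7533.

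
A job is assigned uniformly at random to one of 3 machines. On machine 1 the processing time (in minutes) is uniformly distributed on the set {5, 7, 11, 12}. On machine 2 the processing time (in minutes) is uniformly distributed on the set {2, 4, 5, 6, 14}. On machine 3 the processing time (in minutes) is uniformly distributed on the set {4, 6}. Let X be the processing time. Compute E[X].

E[X | machine 1] = (5+7+11+12)/4 = 35/4.
E[X | machine 2] = (2+4+5+6+14)/5 = 31/5.
E[X | machine 3] = (4+6)/2 = 5.
By the law of total expectation,
E[X] = (1/3)·(35/4) + (1/3)·(31/5) + (1/3)·(5) = 133/20.

133/20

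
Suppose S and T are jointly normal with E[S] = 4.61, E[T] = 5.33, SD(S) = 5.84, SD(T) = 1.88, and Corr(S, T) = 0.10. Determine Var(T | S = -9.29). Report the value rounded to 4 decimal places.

3.4991

The conditional variance in a bivariate normal is σ_T²(1 − ρ²), independent of x.
Var(T | S=-9.29) = (1.88)²·(1 − (0.10)²) = 3.5344·0.99 = 3.4991.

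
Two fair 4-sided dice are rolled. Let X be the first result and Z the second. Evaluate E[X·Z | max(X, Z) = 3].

27/5

Outcomes with max(X, Z) = 3: (1,3), (2,3), (3,1), (3,2), (3,3), each with probability 1/16.
E[X·Z | max(X, Z) = 3] = (3 + 6 + 3 + 6 + 9) / 5 = 27/5.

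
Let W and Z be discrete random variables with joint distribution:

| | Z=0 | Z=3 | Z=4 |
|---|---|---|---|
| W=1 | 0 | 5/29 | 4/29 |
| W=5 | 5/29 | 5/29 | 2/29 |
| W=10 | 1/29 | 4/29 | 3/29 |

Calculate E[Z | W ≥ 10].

3

P(W ≥ 10) = 8/29.
Σ Z·P over the event = 0·(1/29) + 3·(4/29) + 4·(3/29) = 24/29.
E[Z | W ≥ 10] = (24/29) / (8/29) = 3.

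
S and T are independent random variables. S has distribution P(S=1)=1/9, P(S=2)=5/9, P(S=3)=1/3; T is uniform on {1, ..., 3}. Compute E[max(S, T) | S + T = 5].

P(S + T = 5) = 8/27.
Summing max(S,T)·P(x,y) over outcomes with S + T = 5 gives 8/9.
E[max(S, T) | S + T = 5] = (8/9) / (8/27) = 3.

3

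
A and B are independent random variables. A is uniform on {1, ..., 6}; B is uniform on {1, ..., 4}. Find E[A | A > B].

P(A > B) = 7/12.
Summing A·P(x,y) over outcomes with A > B gives 8/3.
E[A | A > B] = (8/3) / (7/12) = 32/7.

32/7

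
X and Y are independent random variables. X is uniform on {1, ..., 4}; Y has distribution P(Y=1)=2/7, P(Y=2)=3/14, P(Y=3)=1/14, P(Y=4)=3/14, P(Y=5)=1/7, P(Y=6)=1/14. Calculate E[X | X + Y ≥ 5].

106/37

P(X + Y ≥ 5) = 37/56.
Summing X·P(x,y) over outcomes with X + Y ≥ 5 gives 53/28.
E[X | X + Y ≥ 5] = (53/28) / (37/56) = 106/37.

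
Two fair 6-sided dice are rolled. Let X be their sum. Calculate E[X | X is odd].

P(X is odd) = 1/2.
Σ over the event: 3·1/18 + 5·1/9 + 7·1/6 + 9·1/9 + 11·1/18 = 7/2.
E[X | X is odd] = (7/2) / (1/2) = 7.

7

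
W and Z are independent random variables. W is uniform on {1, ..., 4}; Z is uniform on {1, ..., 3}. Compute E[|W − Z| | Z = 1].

3/2

Outcomes with Z = 1: (1,1), (2,1), (3,1), (4,1), each with probability 1/12.
E[|W − Z| | Z = 1] = (0 + 1 + 2 + 3) / 4 = 3/2.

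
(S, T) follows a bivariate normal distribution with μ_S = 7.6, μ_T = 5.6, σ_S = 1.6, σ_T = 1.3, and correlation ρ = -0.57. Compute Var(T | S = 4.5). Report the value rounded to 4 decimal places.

The conditional variance in a bivariate normal is σ_T²(1 − ρ²), independent of x.
Var(T | S=4.5) = (1.3)²·(1 − (-0.57)²) = 1.69·0.6751 = 1.1409.

1.1409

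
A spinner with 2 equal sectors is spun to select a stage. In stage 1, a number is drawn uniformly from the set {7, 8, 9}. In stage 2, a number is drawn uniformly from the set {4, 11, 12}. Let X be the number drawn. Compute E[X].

17/2

E[X | stage 1] = (7+8+9)/3 = 8.
E[X | stage 2] = (4+11+12)/3 = 9.
By the law of total expectation,
E[X] = (1/2)·(8) + (1/2)·(9) = 17/2.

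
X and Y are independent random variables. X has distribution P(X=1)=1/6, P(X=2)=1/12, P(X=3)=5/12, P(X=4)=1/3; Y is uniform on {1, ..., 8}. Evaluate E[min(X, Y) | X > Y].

P(X > Y) = 23/96.
Summing min(X,Y)·P(x,y) over outcomes with X > Y gives 5/12.
E[min(X, Y) | X > Y] = (5/12) / (23/96) = 40/23.

40/23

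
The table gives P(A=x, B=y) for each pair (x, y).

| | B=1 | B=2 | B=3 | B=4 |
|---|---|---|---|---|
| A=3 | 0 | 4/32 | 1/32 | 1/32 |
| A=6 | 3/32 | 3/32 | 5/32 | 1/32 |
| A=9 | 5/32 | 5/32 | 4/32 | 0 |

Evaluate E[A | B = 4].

P(B = 4) = 1/16.
Σ A·P over the event = 3·(1/32) + 6·(1/32) = 9/32.
E[A | B = 4] = (9/32) / (1/16) = 9/2.

9/2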